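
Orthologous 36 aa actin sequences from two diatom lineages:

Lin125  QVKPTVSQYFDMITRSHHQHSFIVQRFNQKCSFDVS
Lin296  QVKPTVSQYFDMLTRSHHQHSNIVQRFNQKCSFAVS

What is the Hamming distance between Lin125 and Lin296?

Differing sites — 13:I/L; 22:F/N; 34:D/A.
That gives 3 mismatches out of 36 aligned sites, so the Hamming distance is 3.

3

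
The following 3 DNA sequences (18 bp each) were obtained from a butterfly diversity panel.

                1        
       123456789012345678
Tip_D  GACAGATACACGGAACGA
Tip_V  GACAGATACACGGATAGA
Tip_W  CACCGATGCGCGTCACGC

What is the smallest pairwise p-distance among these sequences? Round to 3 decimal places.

Pairwise Hamming distances:
  Tip_D vs Tip_V: 2
  Tip_D vs Tip_W: 7
  Tip_V vs Tip_W: 9
The smallest is 2 mismatches, between Tip_D and Tip_V; p = 2/18 = 0.111.

0.111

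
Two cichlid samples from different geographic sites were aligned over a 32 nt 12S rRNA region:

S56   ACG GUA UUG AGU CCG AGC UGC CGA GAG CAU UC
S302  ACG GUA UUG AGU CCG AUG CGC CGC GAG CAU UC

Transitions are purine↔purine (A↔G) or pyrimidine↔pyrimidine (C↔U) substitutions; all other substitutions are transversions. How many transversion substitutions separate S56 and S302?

Mismatches occur at site 17 (G↔U, transversion), site 18 (C↔G, transversion), site 19 (U↔C, transition), site 24 (A↔C, transversion).
Of the 4 differences, 1 transition and 3 transversions, so the answer is 3.

3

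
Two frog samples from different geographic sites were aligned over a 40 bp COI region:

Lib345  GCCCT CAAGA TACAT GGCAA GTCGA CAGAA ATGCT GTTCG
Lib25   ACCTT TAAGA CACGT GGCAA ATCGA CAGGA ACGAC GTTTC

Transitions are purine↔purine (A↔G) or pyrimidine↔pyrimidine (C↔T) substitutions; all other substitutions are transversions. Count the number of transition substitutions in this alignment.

10

The sequences differ at positions 1 (G/A, transition), 4 (C/T, transition), 6 (C/T, transition), 11 (T/C, transition), 14 (A/G, transition), 21 (G/A, transition), 29 (A/G, transition), 32 (T/C, transition), 34 (C/A, transversion), 35 (T/C, transition), 39 (C/T, transition), 40 (G/C, transversion).
Of the 12 differences, 10 transitions and 2 transversions, so the answer is 10.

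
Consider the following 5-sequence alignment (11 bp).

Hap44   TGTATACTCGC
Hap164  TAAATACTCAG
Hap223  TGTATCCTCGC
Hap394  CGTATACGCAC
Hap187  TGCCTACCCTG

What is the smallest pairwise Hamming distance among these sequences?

Pairwise Hamming distances:
  Hap44 vs Hap164: 4
  Hap44 vs Hap223: 1
  Hap44 vs Hap394: 3
  Hap44 vs Hap187: 5
  Hap164 vs Hap223: 5
  Hap164 vs Hap394: 5
  Hap164 vs Hap187: 5
  Hap223 vs Hap394: 4
  Hap223 vs Hap187: 6
  Hap394 vs Hap187: 6
The smallest is 1, between Hap44 and Hap223.

1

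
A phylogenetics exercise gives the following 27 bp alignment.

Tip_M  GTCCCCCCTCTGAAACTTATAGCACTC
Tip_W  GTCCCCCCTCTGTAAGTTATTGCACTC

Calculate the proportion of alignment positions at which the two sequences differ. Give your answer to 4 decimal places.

Differing sites — 13:A/T; 16:C/G; 21:A/T.
There are 3 differences over 27 sites, so p = 3/27 = 0.1111.

0.1111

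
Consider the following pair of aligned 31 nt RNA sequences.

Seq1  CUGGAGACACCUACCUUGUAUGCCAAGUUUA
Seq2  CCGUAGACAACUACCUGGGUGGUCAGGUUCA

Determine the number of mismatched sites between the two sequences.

Differing sites — 2:U/C; 4:G/U; 10:C/A; 17:U/G; 19:U/G; 20:A/U; 21:U/G; 23:C/U; 26:A/G; 30:U/C.
That gives 10 mismatches out of 31 aligned sites, so the Hamming distance is 10.

10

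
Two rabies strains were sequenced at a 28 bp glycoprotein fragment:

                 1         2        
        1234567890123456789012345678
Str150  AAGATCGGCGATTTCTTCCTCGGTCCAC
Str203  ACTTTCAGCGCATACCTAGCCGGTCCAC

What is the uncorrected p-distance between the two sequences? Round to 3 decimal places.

Differing sites — 2:A/C; 3:G/T; 4:A/T; 7:G/A; 11:A/C; 12:T/A; 14:T/A; 16:T/C; 18:C/A; 19:C/G; 20:T/C.
There are 11 differences over 28 sites, so p = 11/28 = 0.393.

0.393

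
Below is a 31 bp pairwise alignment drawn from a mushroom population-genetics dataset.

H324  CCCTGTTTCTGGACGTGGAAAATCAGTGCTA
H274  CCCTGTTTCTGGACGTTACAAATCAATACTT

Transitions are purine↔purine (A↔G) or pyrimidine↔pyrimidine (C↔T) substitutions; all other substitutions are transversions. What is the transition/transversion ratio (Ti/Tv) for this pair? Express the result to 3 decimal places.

The sequences differ at positions 17 (G/T, transversion), 18 (G/A, transition), 19 (A/C, transversion), 26 (G/A, transition), 28 (G/A, transition), 31 (A/T, transversion).
Of the 6 differences, 3 transitions and 3 transversions, so Ti/Tv = 3/3 = 1.000.

1.000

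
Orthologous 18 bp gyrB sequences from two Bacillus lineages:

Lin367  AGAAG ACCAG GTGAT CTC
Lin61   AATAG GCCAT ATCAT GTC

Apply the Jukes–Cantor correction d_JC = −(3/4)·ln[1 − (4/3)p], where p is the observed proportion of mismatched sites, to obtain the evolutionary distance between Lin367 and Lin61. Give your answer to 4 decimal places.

Mismatches occur at site 2 (G/A), site 3 (A/T), site 6 (A/G), site 10 (G/T), site 11 (G/A), site 13 (G/C), site 16 (C/G).
p = 7/18 = 0.388889.
d = −0.75 · ln(1 − (4/3)·0.388889) = −0.75 · ln(0.481481) = −0.75 · (-0.730889) = 0.5482.

0.5482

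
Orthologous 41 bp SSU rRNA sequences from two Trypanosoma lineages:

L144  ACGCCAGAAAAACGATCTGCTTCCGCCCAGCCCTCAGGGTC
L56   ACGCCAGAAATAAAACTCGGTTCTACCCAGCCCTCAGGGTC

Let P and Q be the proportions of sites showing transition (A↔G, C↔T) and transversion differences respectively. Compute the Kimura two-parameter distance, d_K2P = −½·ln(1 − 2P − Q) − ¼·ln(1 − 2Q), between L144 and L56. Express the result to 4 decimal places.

0.2673

The sequences differ at positions 11 (A/T, transversion), 13 (C/A, transversion), 14 (G/A, transition), 16 (T/C, transition), 17 (C/T, transition), 18 (T/C, transition), 20 (C/G, transversion), 24 (C/T, transition), 25 (G/A, transition).
Of the 9 differences, 6 transitions and 3 transversions over 41 sites: P = 6/41 = 0.146341, Q = 3/41 = 0.073171.
d = −0.5·ln(0.634147) − 0.25·ln(0.853658) = −0.5·(-0.455474) − 0.25·(-0.158225) = 0.2673.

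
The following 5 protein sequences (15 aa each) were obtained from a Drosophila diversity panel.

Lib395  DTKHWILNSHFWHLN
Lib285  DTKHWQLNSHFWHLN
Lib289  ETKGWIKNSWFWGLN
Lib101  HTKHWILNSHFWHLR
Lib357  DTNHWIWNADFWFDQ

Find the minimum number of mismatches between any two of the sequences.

Pairwise Hamming distances:
  Lib395 vs Lib285: 1
  Lib395 vs Lib289: 5
  Lib395 vs Lib101: 2
  Lib395 vs Lib357: 7
  Lib285 vs Lib289: 6
  Lib285 vs Lib101: 3
  Lib285 vs Lib357: 8
  Lib289 vs Lib101: 6
  Lib289 vs Lib357: 9
  Lib101 vs Lib357: 8
The smallest is 1, between Lib395 and Lib285.

1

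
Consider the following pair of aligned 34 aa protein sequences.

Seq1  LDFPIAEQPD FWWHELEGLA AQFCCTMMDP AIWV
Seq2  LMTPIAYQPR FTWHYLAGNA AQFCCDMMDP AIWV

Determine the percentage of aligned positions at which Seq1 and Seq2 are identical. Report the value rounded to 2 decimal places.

Mismatches occur at site 2 (D→M), site 3 (F→T), site 7 (E→Y), site 10 (D→R), site 12 (W→T), site 15 (E→Y), site 17 (E→A), site 19 (L→N), site 26 (T→D).
25 of the 34 sites match, so the percent identity is 25/34 × 100 = 73.53%.

73.53%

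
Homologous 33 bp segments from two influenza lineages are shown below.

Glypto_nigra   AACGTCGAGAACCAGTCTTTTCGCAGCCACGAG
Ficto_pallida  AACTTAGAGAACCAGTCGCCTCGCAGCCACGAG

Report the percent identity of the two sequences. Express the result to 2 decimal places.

Differing sites — 4:G/T; 6:C/A; 18:T/G; 19:T/C; 20:T/C.
28 of the 33 sites match, so the percent identity is 28/33 × 100 = 84.85%.

84.85%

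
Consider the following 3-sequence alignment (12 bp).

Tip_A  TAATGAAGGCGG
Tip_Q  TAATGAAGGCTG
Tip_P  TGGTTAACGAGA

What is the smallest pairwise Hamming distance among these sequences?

1

Pairwise Hamming distances:
  Tip_A vs Tip_Q: 1
  Tip_A vs Tip_P: 6
  Tip_Q vs Tip_P: 7
The smallest is 1, between Tip_A and Tip_Q.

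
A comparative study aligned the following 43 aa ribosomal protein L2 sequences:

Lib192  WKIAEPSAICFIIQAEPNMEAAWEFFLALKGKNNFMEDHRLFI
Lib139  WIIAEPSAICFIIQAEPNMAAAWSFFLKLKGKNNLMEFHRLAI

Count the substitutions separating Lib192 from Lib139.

Mismatches occur at site 2 (K/I), site 20 (E/A), site 24 (E/S), site 28 (A/K), site 35 (F/L), site 38 (D/F), site 42 (F/A).
That gives 7 mismatches out of 43 aligned sites, so the Hamming distance is 7.

7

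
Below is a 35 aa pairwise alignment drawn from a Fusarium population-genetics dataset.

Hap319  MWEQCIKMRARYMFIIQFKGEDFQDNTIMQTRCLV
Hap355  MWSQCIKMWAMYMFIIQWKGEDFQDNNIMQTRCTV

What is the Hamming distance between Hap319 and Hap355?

The sequences differ at positions 3 (E/S), 9 (R/W), 11 (R/M), 18 (F/W), 27 (T/N), 34 (L/T).
That gives 6 mismatches out of 35 aligned sites, so the Hamming distance is 6.

6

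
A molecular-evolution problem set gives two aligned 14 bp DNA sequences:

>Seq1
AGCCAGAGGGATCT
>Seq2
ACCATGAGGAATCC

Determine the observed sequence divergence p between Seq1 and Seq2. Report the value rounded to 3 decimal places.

The sequences differ at positions 2 (G/C), 4 (C/A), 5 (A/T), 10 (G/A), 14 (T/C).
There are 5 differences over 14 sites, so p = 5/14 = 0.357.

0.357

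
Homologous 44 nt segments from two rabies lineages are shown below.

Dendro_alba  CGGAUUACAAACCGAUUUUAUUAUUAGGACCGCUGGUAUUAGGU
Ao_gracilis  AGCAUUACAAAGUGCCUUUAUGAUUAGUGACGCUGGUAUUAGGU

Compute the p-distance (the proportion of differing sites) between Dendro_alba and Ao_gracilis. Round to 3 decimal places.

Differing sites — 1:C/A; 3:G/C; 12:C/G; 13:C/U; 15:A/C; 16:U/C; 22:U/G; 28:G/U; 29:A/G; 30:C/A.
There are 10 differences over 44 sites, so p = 10/44 = 0.227.

0.227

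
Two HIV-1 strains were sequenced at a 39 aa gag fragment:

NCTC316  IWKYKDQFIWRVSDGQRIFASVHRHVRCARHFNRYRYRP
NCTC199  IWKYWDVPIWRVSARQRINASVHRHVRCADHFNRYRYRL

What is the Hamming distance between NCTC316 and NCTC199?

The sequences differ at positions 5 (K/W), 7 (Q/V), 8 (F/P), 14 (D/A), 15 (G/R), 19 (F/N), 30 (R/D), 39 (P/L).
That gives 8 mismatches out of 39 aligned sites, so the Hamming distance is 8.

8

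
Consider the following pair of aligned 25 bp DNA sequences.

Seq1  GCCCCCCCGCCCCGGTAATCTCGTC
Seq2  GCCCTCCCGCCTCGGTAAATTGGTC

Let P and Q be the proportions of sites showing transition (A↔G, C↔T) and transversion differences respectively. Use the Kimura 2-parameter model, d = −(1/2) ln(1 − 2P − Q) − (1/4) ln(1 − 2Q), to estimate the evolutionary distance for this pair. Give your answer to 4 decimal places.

The sequences differ at positions 5 (C/T, transition), 12 (C/T, transition), 19 (T/A, transversion), 20 (C/T, transition), 22 (C/G, transversion).
Of the 5 differences, 3 transitions and 2 transversions over 25 sites: P = 3/25 = 0.120000, Q = 2/25 = 0.080000.
d = −0.5·ln(0.680000) − 0.25·ln(0.840000) = −0.5·(-0.385662) − 0.25·(-0.174353) = 0.2364.

0.2364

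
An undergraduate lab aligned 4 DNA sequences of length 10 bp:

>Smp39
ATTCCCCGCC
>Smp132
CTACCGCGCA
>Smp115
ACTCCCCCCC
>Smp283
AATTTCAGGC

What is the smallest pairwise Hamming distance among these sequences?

2

Pairwise Hamming distances:
  Smp39 vs Smp132: 4
  Smp39 vs Smp115: 2
  Smp39 vs Smp283: 5
  Smp132 vs Smp115: 6
  Smp132 vs Smp283: 9
  Smp115 vs Smp283: 6
The smallest is 2, between Smp39 and Smp115.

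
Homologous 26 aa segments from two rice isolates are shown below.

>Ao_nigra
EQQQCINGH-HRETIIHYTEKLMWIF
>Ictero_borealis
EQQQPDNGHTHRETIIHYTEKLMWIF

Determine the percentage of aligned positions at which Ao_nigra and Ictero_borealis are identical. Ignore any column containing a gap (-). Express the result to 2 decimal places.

Excluding the 1 gap column leaves 25 comparable sites.
The sequences differ at positions 5 (C/P), 6 (I/D).
23 of the 25 comparable sites match, so the percent identity is 23/25 × 100 = 92.00%.

92.00%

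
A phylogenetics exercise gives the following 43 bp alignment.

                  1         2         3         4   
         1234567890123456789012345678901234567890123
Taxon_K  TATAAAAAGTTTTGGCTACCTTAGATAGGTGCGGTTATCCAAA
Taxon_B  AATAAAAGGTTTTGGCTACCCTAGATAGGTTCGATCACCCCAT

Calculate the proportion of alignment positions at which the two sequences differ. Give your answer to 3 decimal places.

0.209

Differing sites — 1:T/A; 8:A/G; 21:T/C; 31:G/T; 34:G/A; 36:T/C; 38:T/C; 41:A/C; 43:A/T.
There are 9 differences over 43 sites, so p = 9/43 = 0.209.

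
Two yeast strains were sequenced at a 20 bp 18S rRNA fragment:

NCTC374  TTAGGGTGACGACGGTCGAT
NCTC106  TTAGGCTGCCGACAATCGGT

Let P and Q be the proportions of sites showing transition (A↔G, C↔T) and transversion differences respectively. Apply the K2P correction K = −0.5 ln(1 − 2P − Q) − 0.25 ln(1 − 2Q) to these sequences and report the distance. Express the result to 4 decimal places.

0.3112

Differing sites — 6:G/C (Tv); 9:A/C (Tv); 14:G/A (Ti); 15:G/A (Ti); 19:A/G (Ti).
Of the 5 differences, 3 transitions and 2 transversions over 20 sites: P = 3/20 = 0.150000, Q = 2/20 = 0.100000.
d = −0.5·ln(0.600000) − 0.25·ln(0.800000) = −0.5·(-0.510826) − 0.25·(-0.223144) = 0.3112.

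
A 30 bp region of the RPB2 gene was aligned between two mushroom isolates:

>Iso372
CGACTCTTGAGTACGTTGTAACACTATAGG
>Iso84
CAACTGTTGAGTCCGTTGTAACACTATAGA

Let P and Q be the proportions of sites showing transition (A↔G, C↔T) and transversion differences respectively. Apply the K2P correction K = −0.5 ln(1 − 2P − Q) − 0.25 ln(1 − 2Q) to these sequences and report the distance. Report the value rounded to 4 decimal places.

Mismatches occur at site 2 (G/A, transition), site 6 (C/G, transversion), site 13 (A/C, transversion), site 30 (G/A, transition).
Of the 4 differences, 2 transitions and 2 transversions over 30 sites: P = 2/30 = 0.066667, Q = 2/30 = 0.066667.
d = −0.5·ln(0.799999) − 0.25·ln(0.866666) = −0.5·(-0.223145) − 0.25·(-0.143102) = 0.1473.

0.1473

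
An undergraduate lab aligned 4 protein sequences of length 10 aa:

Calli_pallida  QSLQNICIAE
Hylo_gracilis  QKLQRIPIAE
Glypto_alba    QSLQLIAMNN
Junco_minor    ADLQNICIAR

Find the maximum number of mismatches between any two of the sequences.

Pairwise Hamming distances:
  Calli_pallida vs Hylo_gracilis: 3
  Calli_pallida vs Glypto_alba: 5
  Calli_pallida vs Junco_minor: 3
  Hylo_gracilis vs Glypto_alba: 6
  Hylo_gracilis vs Junco_minor: 5
  Glypto_alba vs Junco_minor: 7
The largest is 7, between Glypto_alba and Junco_minor.

7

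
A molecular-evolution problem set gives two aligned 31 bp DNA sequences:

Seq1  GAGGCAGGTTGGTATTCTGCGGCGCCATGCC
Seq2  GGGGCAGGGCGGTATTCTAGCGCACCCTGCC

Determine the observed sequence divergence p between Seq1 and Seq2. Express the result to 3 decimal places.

0.258

The sequences differ at positions 2 (A/G), 9 (T/G), 10 (T/C), 19 (G/A), 20 (C/G), 21 (G/C), 24 (G/A), 27 (A/C).
There are 8 differences over 31 sites, so p = 8/31 = 0.258.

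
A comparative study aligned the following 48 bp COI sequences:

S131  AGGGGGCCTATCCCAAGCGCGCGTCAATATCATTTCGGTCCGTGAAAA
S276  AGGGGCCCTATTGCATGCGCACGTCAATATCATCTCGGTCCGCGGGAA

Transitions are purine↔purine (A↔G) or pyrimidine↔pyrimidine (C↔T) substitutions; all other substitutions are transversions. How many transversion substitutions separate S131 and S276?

Differing sites — 6:G/C (Tv); 12:C/T (Ti); 13:C/G (Tv); 16:A/T (Tv); 21:G/A (Ti); 34:T/C (Ti); 43:T/C (Ti); 45:A/G (Ti); 46:A/G (Ti).
Of the 9 differences, 6 transitions and 3 transversions, so the answer is 3.

3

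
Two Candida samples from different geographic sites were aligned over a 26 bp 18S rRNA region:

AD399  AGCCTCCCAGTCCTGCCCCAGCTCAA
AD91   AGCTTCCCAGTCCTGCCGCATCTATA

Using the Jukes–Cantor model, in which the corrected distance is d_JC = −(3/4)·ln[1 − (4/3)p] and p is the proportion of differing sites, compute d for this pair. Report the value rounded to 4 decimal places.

Mismatches occur at site 4 (C→T), site 18 (C→G), site 21 (G→T), site 24 (C→A), site 25 (A→T).
p = 5/26 = 0.192308.
d = −0.75 · ln(1 − (4/3)·0.192308) = −0.75 · ln(0.743589) = −0.75 · (-0.296267) = 0.2222.

0.2222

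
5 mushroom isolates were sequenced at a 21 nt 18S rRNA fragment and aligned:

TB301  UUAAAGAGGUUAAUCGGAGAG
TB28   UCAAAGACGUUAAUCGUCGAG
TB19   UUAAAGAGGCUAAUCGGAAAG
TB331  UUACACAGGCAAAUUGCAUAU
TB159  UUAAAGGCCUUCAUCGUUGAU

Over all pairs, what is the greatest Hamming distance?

12

Pairwise Hamming distances:
  TB301 vs TB28: 4
  TB301 vs TB19: 2
  TB301 vs TB331: 8
  TB301 vs TB159: 7
  TB28 vs TB19: 6
  TB28 vs TB331: 11
  TB28 vs TB159: 6
  TB19 vs TB331: 7
  TB19 vs TB159: 9
  TB331 vs TB159: 12
The largest is 12, between TB331 and TB159.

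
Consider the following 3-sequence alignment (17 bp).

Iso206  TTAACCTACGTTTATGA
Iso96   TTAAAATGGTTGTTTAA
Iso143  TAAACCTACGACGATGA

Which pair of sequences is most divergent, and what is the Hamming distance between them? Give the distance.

11

Pairwise Hamming distances:
  Iso206 vs Iso96: 8
  Iso206 vs Iso143: 4
  Iso96 vs Iso143: 11
The largest is 11, between Iso96 and Iso143.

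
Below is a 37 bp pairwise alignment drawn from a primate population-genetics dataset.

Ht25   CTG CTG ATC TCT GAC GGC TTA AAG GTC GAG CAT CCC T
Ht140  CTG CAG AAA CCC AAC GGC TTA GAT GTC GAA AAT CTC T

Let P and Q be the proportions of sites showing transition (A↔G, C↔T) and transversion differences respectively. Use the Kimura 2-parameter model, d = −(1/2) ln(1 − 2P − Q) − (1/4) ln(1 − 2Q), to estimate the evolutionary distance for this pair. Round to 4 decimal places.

Mismatches occur at site 5 (T→A, transversion), site 8 (T→A, transversion), site 9 (C→A, transversion), site 10 (T→C, transition), site 12 (T→C, transition), site 13 (G→A, transition), site 22 (A→G, transition), site 24 (G→T, transversion), site 30 (G→A, transition), site 31 (C→A, transversion), site 35 (C→T, transition).
Of the 11 differences, 6 transitions and 5 transversions over 37 sites: P = 6/37 = 0.162162, Q = 5/37 = 0.135135.
d = −0.5·ln(0.540541) − 0.25·ln(0.729730) = −0.5·(-0.615185) − 0.25·(-0.315081) = 0.3864.

0.3864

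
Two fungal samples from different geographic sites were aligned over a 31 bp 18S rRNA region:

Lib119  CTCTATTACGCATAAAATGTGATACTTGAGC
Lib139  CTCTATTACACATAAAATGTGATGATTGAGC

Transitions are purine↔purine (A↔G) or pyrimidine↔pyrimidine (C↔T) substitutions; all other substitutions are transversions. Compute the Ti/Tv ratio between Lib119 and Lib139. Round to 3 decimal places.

Differing sites — 10:G/A (Ti); 24:A/G (Ti); 25:C/A (Tv).
Of the 3 differences, 2 transitions and 1 transversion, so Ti/Tv = 2/1 = 2.000.

2.000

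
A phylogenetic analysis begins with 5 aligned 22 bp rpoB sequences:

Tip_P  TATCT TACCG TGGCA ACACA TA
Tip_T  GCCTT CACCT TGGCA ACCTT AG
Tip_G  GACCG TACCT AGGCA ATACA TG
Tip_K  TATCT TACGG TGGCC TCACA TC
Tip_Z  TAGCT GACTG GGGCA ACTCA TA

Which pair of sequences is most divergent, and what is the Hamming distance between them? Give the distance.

Pairwise Hamming distances:
  Tip_P vs Tip_T: 11
  Tip_P vs Tip_G: 7
  Tip_P vs Tip_K: 4
  Tip_P vs Tip_Z: 5
  Tip_T vs Tip_G: 10
  Tip_T vs Tip_K: 14
  Tip_T vs Tip_Z: 13
  Tip_G vs Tip_K: 10
  Tip_G vs Tip_Z: 10
  Tip_K vs Tip_Z: 8
The largest is 14, between Tip_T and Tip_K.

14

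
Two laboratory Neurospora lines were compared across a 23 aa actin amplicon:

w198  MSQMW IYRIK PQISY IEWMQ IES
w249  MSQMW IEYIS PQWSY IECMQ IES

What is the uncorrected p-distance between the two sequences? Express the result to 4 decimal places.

Differing sites — 7:Y/E; 8:R/Y; 10:K/S; 13:I/W; 18:W/C.
There are 5 differences over 23 sites, so p = 5/23 = 0.2174.

0.2174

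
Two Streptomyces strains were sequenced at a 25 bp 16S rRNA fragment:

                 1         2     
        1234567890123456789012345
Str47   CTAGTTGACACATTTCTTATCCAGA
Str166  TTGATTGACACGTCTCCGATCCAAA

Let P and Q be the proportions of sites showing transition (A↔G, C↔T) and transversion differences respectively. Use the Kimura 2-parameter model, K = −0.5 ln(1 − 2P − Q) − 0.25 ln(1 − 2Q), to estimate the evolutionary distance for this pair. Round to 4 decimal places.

0.4790

Mismatches occur at site 1 (C/T, transition), site 3 (A/G, transition), site 4 (G/A, transition), site 12 (A/G, transition), site 14 (T/C, transition), site 17 (T/C, transition), site 18 (T/G, transversion), site 24 (G/A, transition).
Of the 8 differences, 7 transitions and 1 transversion over 25 sites: P = 7/25 = 0.280000, Q = 1/25 = 0.040000.
d = −0.5·ln(0.400000) − 0.25·ln(0.920000) = −0.5·(-0.916291) − 0.25·(-0.083382) = 0.4790.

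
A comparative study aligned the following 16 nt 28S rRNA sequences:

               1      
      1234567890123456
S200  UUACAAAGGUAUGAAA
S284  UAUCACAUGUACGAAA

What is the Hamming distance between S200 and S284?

Differing sites — 2:U/A; 3:A/U; 6:A/C; 8:G/U; 12:U/C.
That gives 5 mismatches out of 16 aligned sites, so the Hamming distance is 5.

5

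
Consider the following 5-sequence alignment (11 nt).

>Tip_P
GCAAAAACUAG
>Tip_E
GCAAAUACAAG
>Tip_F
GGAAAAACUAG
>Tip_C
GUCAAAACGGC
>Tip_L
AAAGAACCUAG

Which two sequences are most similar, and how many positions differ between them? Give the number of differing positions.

1

Pairwise Hamming distances:
  Tip_P vs Tip_E: 2
  Tip_P vs Tip_F: 1
  Tip_P vs Tip_C: 5
  Tip_P vs Tip_L: 4
  Tip_E vs Tip_F: 3
  Tip_E vs Tip_C: 6
  Tip_E vs Tip_L: 6
  Tip_F vs Tip_C: 5
  Tip_F vs Tip_L: 4
  Tip_C vs Tip_L: 8
The smallest is 1, between Tip_P and Tip_F.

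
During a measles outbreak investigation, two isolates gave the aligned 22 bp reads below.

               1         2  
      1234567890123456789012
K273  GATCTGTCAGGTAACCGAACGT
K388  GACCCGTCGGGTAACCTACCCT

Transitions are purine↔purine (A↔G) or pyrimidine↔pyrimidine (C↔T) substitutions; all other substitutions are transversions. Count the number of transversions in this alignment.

3

Differing sites — 3:T/C (Ti); 5:T/C (Ti); 9:A/G (Ti); 17:G/T (Tv); 19:A/C (Tv); 21:G/C (Tv).
Of the 6 differences, 3 transitions and 3 transversions, so the answer is 3.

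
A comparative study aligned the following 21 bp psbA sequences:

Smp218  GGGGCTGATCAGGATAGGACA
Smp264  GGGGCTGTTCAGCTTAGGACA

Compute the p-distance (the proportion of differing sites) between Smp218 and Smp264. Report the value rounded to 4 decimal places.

Mismatches occur at site 8 (A↔T), site 13 (G↔C), site 14 (A↔T).
There are 3 differences over 21 sites, so p = 3/21 = 0.1429.

0.1429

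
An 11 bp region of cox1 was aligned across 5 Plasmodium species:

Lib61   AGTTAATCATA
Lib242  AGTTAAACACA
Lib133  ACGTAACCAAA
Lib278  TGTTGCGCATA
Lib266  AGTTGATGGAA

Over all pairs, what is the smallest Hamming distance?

Pairwise Hamming distances:
  Lib61 vs Lib242: 2
  Lib61 vs Lib133: 4
  Lib61 vs Lib278: 4
  Lib61 vs Lib266: 4
  Lib242 vs Lib133: 4
  Lib242 vs Lib278: 5
  Lib242 vs Lib266: 5
  Lib133 vs Lib278: 7
  Lib133 vs Lib266: 6
  Lib278 vs Lib266: 6
The smallest is 2, between Lib61 and Lib242.

2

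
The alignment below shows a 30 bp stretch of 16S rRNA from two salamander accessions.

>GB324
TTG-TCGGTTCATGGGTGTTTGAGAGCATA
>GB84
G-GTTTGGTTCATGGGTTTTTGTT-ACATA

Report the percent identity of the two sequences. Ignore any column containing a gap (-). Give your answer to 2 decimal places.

77.78%

Excluding the 3 gap columns leaves 27 comparable sites.
Mismatches occur at site 1 (T/G), site 6 (C/T), site 18 (G/T), site 23 (A/T), site 24 (G/T), site 26 (G/A).
21 of the 27 comparable sites match, so the percent identity is 21/27 × 100 = 77.78%.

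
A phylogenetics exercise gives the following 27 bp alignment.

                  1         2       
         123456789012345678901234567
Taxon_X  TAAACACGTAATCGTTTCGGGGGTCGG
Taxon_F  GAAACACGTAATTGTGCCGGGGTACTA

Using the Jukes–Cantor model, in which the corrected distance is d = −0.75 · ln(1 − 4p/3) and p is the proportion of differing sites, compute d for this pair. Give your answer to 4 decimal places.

Mismatches occur at site 1 (T↔G), site 13 (C↔T), site 16 (T↔G), site 17 (T↔C), site 23 (G↔T), site 24 (T↔A), site 26 (G↔T), site 27 (G↔A).
p = 8/27 = 0.296296.
d = −0.75 · ln(1 − (4/3)·0.296296) = −0.75 · ln(0.604939) = −0.75 · (-0.502628) = 0.3770.

0.3770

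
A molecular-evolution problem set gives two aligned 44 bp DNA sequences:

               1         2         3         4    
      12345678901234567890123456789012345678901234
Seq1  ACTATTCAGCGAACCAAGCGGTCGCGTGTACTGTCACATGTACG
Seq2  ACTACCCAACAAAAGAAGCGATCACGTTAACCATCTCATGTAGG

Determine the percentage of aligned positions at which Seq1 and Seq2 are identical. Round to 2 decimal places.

The sequences differ at positions 5 (T/C), 6 (T/C), 9 (G/A), 11 (G/A), 14 (C/A), 15 (C/G), 21 (G/A), 24 (G/A), 28 (G/T), 29 (T/A), 32 (T/C), 33 (G/A), 36 (A/T), 43 (C/G).
30 of the 44 sites match, so the percent identity is 30/44 × 100 = 68.18%.

68.18%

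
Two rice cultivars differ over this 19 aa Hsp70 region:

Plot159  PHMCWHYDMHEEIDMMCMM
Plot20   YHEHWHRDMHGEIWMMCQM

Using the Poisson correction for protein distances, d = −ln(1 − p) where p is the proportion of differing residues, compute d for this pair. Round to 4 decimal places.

Mismatches occur at site 1 (P↔Y), site 3 (M↔E), site 4 (C↔H), site 7 (Y↔R), site 11 (E↔G), site 14 (D↔W), site 18 (M↔Q).
p = 7/19 = 0.368421.
d = −ln(1 − 0.368421) = −ln(0.631579) = 0.4595.

0.4595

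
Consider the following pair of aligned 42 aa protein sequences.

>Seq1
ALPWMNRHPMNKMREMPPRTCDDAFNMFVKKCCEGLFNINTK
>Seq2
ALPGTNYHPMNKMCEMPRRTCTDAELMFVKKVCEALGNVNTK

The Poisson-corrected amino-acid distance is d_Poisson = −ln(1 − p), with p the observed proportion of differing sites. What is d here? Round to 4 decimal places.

Mismatches occur at site 4 (W/G), site 5 (M/T), site 7 (R/Y), site 14 (R/C), site 18 (P/R), site 22 (D/T), site 25 (F/E), site 26 (N/L), site 32 (C/V), site 35 (G/A), site 37 (F/G), site 39 (I/V).
p = 12/42 = 0.285714.
d = −ln(1 − 0.285714) = −ln(0.714286) = 0.3365.

0.3365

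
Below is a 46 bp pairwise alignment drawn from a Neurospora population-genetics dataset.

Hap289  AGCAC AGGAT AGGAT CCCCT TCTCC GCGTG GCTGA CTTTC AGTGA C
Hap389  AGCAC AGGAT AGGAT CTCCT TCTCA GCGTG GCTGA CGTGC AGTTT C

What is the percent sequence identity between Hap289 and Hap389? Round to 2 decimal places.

Mismatches occur at site 17 (C/T), site 25 (C/A), site 37 (T/G), site 39 (T/G), site 44 (G/T), site 45 (A/T).
40 of the 46 sites match, so the percent identity is 40/46 × 100 = 86.96%.

86.96%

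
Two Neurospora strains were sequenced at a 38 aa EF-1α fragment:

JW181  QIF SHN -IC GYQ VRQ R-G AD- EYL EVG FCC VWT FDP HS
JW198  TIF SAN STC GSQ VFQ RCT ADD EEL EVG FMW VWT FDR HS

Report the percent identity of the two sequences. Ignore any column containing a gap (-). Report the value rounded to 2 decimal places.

71.43%

Excluding the 3 gap columns leaves 35 comparable sites.
Mismatches occur at site 1 (Q↔T), site 5 (H↔A), site 8 (I↔T), site 11 (Y↔S), site 14 (R↔F), site 18 (G↔T), site 23 (Y↔E), site 29 (C↔M), site 30 (C↔W), site 36 (P↔R).
25 of the 35 comparable sites match, so the percent identity is 25/35 × 100 = 71.43%.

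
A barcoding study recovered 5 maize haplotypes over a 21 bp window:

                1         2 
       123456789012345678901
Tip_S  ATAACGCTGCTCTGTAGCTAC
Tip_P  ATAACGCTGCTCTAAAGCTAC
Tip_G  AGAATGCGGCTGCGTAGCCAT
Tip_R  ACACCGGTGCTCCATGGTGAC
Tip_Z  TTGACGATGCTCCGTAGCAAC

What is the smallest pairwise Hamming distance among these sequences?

2

Pairwise Hamming distances:
  Tip_S vs Tip_P: 2
  Tip_S vs Tip_G: 7
  Tip_S vs Tip_R: 8
  Tip_S vs Tip_Z: 5
  Tip_P vs Tip_G: 9
  Tip_P vs Tip_R: 8
  Tip_P vs Tip_Z: 7
  Tip_G vs Tip_R: 11
  Tip_G vs Tip_Z: 9
  Tip_R vs Tip_Z: 9
The smallest is 2, between Tip_S and Tip_P.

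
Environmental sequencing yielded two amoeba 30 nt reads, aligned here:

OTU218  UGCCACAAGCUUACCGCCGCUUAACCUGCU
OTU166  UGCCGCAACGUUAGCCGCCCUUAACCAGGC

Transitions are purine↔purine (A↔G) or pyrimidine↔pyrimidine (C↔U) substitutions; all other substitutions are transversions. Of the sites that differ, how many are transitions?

2

Differing sites — 5:A/G (Ti); 9:G/C (Tv); 10:C/G (Tv); 14:C/G (Tv); 16:G/C (Tv); 17:C/G (Tv); 19:G/C (Tv); 27:U/A (Tv); 29:C/G (Tv); 30:U/C (Ti).
Of the 10 differences, 2 transitions and 8 transversions, so the answer is 2.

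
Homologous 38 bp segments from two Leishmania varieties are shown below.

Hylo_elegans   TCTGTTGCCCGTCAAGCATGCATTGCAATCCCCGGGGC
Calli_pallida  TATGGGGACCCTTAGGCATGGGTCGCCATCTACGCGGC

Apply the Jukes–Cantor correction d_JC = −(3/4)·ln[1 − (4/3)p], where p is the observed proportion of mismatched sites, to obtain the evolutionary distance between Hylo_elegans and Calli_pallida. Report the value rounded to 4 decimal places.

0.5068

The sequences differ at positions 2 (C/A), 5 (T/G), 6 (T/G), 8 (C/A), 11 (G/C), 13 (C/T), 15 (A/G), 21 (C/G), 22 (A/G), 24 (T/C), 27 (A/C), 31 (C/T), 32 (C/A), 35 (G/C).
p = 14/38 = 0.368421.
d = −0.75 · ln(1 − (4/3)·0.368421) = −0.75 · ln(0.508772) = −0.75 · (-0.675755) = 0.5068.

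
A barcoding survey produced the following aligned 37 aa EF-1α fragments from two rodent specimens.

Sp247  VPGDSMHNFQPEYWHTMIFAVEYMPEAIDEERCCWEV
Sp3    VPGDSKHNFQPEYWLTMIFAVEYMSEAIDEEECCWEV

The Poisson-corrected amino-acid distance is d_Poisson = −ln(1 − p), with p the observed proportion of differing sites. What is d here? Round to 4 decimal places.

0.1144

Differing sites — 6:M/K; 15:H/L; 25:P/S; 32:R/E.
p = 4/37 = 0.108108.
d = −ln(1 − 0.108108) = −ln(0.891892) = 0.1144.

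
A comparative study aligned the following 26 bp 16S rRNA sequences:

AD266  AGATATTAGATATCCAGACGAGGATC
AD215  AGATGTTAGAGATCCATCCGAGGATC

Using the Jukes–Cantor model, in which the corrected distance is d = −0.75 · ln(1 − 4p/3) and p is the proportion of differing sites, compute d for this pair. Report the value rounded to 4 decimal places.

Mismatches occur at site 5 (A/G), site 11 (T/G), site 17 (G/T), site 18 (A/C).
p = 4/26 = 0.153846.
d = −0.75 · ln(1 − (4/3)·0.153846) = −0.75 · ln(0.794872) = −0.75 · (-0.229574) = 0.1722.

0.1722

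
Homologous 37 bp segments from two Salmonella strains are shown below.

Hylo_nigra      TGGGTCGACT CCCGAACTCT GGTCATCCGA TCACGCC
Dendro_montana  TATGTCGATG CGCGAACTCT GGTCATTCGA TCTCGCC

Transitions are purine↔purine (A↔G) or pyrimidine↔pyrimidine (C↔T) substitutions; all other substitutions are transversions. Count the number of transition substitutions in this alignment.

Mismatches occur at site 2 (G↔A, transition), site 3 (G↔T, transversion), site 9 (C↔T, transition), site 10 (T↔G, transversion), site 12 (C↔G, transversion), site 27 (C↔T, transition), site 33 (A↔T, transversion).
Of the 7 differences, 3 transitions and 4 transversions, so the answer is 3.

3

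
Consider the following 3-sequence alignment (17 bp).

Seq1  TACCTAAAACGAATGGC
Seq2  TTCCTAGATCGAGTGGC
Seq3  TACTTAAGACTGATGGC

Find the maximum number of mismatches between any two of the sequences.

8

Pairwise Hamming distances:
  Seq1 vs Seq2: 4
  Seq1 vs Seq3: 4
  Seq2 vs Seq3: 8
The largest is 8, between Seq2 and Seq3.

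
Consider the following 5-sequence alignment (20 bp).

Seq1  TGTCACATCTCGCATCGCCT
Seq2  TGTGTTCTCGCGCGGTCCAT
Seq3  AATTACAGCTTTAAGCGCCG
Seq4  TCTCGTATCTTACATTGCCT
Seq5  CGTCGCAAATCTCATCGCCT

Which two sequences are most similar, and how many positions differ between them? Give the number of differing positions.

Pairwise Hamming distances:
  Seq1 vs Seq2: 10
  Seq1 vs Seq3: 9
  Seq1 vs Seq4: 6
  Seq1 vs Seq5: 5
  Seq2 vs Seq3: 16
  Seq2 vs Seq4: 11
  Seq2 vs Seq5: 14
  Seq3 vs Seq4: 11
  Seq3 vs Seq5: 10
  Seq4 vs Seq5: 8
The smallest is 5, between Seq1 and Seq5.

5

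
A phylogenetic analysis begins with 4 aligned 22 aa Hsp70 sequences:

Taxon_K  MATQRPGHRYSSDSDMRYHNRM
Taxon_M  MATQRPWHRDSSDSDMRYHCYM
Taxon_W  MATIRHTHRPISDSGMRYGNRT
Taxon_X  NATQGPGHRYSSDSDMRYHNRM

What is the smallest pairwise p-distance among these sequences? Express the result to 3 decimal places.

0.091

Pairwise Hamming distances:
  Taxon_K vs Taxon_M: 4
  Taxon_K vs Taxon_W: 8
  Taxon_K vs Taxon_X: 2
  Taxon_M vs Taxon_W: 10
  Taxon_M vs Taxon_X: 6
  Taxon_W vs Taxon_X: 10
The smallest is 2 mismatches, between Taxon_K and Taxon_X; p = 2/22 = 0.091.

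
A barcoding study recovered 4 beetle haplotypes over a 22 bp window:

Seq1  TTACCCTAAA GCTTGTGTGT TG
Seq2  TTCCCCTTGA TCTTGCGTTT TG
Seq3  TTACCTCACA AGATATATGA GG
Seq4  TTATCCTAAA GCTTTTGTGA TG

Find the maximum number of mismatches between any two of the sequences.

14

Pairwise Hamming distances:
  Seq1 vs Seq2: 6
  Seq1 vs Seq3: 10
  Seq1 vs Seq4: 3
  Seq2 vs Seq3: 14
  Seq2 vs Seq4: 9
  Seq3 vs Seq4: 10
The largest is 14, between Seq2 and Seq3.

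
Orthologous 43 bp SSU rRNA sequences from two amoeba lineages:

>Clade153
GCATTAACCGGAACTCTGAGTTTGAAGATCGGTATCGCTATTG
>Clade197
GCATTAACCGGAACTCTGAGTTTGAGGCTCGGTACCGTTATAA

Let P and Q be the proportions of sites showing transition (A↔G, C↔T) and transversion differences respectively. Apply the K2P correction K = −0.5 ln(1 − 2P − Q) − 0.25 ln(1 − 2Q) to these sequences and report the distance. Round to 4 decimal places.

0.1568

Differing sites — 26:A/G (Ti); 28:A/C (Tv); 35:T/C (Ti); 38:C/T (Ti); 42:T/A (Tv); 43:G/A (Ti).
Of the 6 differences, 4 transitions and 2 transversions over 43 sites: P = 4/43 = 0.093023, Q = 2/43 = 0.046512.
d = −0.5·ln(0.767442) − 0.25·ln(0.906976) = −0.5·(-0.264692) − 0.25·(-0.097639) = 0.1568.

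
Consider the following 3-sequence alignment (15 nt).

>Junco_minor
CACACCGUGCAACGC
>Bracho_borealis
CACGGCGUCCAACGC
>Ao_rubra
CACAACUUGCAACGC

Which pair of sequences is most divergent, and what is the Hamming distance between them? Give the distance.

4

Pairwise Hamming distances:
  Junco_minor vs Bracho_borealis: 3
  Junco_minor vs Ao_rubra: 2
  Bracho_borealis vs Ao_rubra: 4
The largest is 4, between Bracho_borealis and Ao_rubra.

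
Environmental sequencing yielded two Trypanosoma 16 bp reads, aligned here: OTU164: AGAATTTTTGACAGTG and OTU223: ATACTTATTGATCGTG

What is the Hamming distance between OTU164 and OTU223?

Differing sites — 2:G/T; 4:A/C; 7:T/A; 12:C/T; 13:A/C.
That gives 5 mismatches out of 16 aligned sites, so the Hamming distance is 5.

5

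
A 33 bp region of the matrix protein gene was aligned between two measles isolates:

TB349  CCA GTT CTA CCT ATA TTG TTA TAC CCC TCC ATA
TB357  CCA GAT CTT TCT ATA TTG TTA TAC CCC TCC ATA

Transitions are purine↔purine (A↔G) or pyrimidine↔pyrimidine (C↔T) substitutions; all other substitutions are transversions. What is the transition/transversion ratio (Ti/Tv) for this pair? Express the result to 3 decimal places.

The sequences differ at positions 5 (T/A, transversion), 9 (A/T, transversion), 10 (C/T, transition).
Of the 3 differences, 1 transition and 2 transversions, so Ti/Tv = 1/2 = 0.500.

0.500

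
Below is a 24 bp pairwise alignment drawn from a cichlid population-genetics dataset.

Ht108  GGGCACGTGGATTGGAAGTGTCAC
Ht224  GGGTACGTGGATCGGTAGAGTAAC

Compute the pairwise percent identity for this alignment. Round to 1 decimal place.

Mismatches occur at site 4 (C↔T), site 13 (T↔C), site 16 (A↔T), site 19 (T↔A), site 22 (C↔A).
19 of the 24 sites match, so the percent identity is 19/24 × 100 = 79.2%.

79.2%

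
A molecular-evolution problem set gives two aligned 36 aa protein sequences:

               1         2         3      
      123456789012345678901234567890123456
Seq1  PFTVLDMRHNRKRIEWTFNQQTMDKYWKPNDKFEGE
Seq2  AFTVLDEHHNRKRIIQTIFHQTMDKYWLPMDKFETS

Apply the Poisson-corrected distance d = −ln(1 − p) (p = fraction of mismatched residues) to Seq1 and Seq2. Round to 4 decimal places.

Differing sites — 1:P/A; 7:M/E; 8:R/H; 15:E/I; 16:W/Q; 18:F/I; 19:N/F; 20:Q/H; 28:K/L; 30:N/M; 35:G/T; 36:E/S.
p = 12/36 = 0.333333.
d = −ln(1 − 0.333333) = −ln(0.666667) = 0.4055.

0.4055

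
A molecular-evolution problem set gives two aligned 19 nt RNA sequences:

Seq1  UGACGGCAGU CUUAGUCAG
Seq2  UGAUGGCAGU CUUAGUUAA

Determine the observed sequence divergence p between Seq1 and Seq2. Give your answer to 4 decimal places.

0.1579

Mismatches occur at site 4 (C/U), site 17 (C/U), site 19 (G/A).
There are 3 differences over 19 sites, so p = 3/19 = 0.1579.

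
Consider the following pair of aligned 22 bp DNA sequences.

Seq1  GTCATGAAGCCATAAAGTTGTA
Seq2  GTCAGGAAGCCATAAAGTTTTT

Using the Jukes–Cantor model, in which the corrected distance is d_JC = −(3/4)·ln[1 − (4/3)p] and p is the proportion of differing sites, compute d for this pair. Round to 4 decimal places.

Mismatches occur at site 5 (T→G), site 20 (G→T), site 22 (A→T).
p = 3/22 = 0.136364.
d = −0.75 · ln(1 − (4/3)·0.136364) = −0.75 · ln(0.818181) = −0.75 · (-0.200672) = 0.1505.

0.1505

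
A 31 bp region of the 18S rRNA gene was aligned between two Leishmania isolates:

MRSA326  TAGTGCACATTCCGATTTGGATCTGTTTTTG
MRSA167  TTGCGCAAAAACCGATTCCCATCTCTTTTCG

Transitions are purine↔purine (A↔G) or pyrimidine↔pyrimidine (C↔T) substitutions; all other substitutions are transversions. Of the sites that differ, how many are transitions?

3

Differing sites — 2:A/T (Tv); 4:T/C (Ti); 8:C/A (Tv); 10:T/A (Tv); 11:T/A (Tv); 18:T/C (Ti); 19:G/C (Tv); 20:G/C (Tv); 25:G/C (Tv); 30:T/C (Ti).
Of the 10 differences, 3 transitions and 7 transversions, so the answer is 3.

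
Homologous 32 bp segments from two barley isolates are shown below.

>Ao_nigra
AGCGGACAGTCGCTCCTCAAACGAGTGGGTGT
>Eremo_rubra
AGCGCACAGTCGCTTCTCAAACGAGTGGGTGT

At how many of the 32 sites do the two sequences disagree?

2

Mismatches occur at site 5 (G/C), site 15 (C/T).
That gives 2 mismatches out of 32 aligned sites, so the Hamming distance is 2.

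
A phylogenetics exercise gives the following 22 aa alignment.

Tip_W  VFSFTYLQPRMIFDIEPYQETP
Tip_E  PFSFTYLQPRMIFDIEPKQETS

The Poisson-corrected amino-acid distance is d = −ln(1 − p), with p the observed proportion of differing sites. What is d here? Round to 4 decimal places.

0.1466

Mismatches occur at site 1 (V/P), site 18 (Y/K), site 22 (P/S).
p = 3/22 = 0.136364.
d = −ln(1 − 0.136364) = −ln(0.863636) = 0.1466.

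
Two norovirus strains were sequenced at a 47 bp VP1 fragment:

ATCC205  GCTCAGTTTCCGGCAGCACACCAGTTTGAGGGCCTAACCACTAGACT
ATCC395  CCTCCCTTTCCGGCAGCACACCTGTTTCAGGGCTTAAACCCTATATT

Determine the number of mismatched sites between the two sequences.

10

The sequences differ at positions 1 (G/C), 5 (A/C), 6 (G/C), 23 (A/T), 28 (G/C), 34 (C/T), 38 (C/A), 40 (A/C), 44 (G/T), 46 (C/T).
That gives 10 mismatches out of 47 aligned sites, so the Hamming distance is 10.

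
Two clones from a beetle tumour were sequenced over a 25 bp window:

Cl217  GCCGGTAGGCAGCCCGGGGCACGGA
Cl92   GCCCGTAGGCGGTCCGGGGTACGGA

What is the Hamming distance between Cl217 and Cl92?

The sequences differ at positions 4 (G/C), 11 (A/G), 13 (C/T), 20 (C/T).
That gives 4 mismatches out of 25 aligned sites, so the Hamming distance is 4.

4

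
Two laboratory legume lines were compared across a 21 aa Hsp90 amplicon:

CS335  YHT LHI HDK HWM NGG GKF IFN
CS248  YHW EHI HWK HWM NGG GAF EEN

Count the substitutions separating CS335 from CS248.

6

The sequences differ at positions 3 (T/W), 4 (L/E), 8 (D/W), 17 (K/A), 19 (I/E), 20 (F/E).
That gives 6 mismatches out of 21 aligned sites, so the Hamming distance is 6.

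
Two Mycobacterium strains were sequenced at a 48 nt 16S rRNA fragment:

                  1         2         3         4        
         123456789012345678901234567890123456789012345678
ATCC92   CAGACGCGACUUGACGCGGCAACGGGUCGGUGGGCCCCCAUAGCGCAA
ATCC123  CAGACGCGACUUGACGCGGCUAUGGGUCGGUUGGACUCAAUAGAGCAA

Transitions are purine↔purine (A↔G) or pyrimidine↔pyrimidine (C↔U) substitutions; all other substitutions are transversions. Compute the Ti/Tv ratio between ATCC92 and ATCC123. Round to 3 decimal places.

0.400

Differing sites — 21:A/U (Tv); 23:C/U (Ti); 32:G/U (Tv); 35:C/A (Tv); 37:C/U (Ti); 39:C/A (Tv); 44:C/A (Tv).
Of the 7 differences, 2 transitions and 5 transversions, so Ti/Tv = 2/5 = 0.400.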